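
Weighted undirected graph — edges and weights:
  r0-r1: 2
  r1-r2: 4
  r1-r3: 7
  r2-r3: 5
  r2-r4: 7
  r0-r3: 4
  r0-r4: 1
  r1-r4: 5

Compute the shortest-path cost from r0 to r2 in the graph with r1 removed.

8

Routes from r0 to r2 avoiding r1:
r0→r3→r2: 4 + 5 = 9
r0→r4→r2: 1 + 7 = 8
Shortest: 8.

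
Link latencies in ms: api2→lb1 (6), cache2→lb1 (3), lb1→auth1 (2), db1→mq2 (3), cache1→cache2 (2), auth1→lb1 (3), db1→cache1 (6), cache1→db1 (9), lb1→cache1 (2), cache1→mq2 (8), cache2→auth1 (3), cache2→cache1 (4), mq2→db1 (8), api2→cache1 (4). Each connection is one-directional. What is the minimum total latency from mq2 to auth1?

19

Routes from mq2 to auth1:
mq2 - db1 - cache1 - cache2 - auth1: 8 + 6 + 2 + 3 = 19
mq2 - db1 - cache1 - cache2 - lb1 - auth1: 8 + 6 + 2 + 3 + 2 = 21
Best route has total 19 ms.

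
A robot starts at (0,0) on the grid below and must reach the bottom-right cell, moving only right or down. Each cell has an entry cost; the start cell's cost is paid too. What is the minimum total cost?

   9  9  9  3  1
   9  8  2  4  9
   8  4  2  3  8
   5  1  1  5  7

43

Cheapest: r0c0 -> r0c1 -> r1c1 -> r1c2 -> r2c2 -> r3c2 -> r3c3 -> r3c4
  9 + 9 + 8 + 2 + 2 + 1 + 5 + 7 = 43
(Top row then right column would cost 55.)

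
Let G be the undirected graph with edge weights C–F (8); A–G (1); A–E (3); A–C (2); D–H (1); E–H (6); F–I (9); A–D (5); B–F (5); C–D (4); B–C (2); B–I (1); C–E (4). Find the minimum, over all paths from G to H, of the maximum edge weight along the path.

Some routes from G to H:
G -> A -> E -> C -> D -> H: max(1, 3, 4, 4, 1) = 4
G -> A -> D -> C -> E -> H: max(1, 5, 4, 4, 6) = 6
G -> A -> D -> H: max(1, 5, 1) = 5
G -> A -> C -> D -> H: max(1, 2, 4, 1) = 4
Smallest bottleneck: 4.

4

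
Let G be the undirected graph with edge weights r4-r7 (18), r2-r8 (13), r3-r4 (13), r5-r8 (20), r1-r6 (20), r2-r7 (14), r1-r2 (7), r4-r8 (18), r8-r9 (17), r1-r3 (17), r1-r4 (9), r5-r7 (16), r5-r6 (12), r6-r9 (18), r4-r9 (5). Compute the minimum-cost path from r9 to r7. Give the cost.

23

A few of the r9→r7 routes:
r9 -> r4 -> r7: 5 + 18 = 23
r9 -> r4 -> r1 -> r2 -> r7: 5 + 9 + 7 + 14 = 35
r9 -> r6 -> r5 -> r7: 18 + 12 + 16 = 46
r9 -> r8 -> r2 -> r7: 17 + 13 + 14 = 44
r9 -> r4 -> r8 -> r2 -> r7: 5 + 18 + 13 + 14 = 50
The minimum is 23.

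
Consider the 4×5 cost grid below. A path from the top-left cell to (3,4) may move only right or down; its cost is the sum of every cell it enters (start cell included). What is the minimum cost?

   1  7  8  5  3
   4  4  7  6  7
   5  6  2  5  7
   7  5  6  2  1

Best path: (0,0) -> (1,0) -> (1,1) -> (2,1) -> (2,2) -> (2,3) -> (3,3) -> (3,4)
Cost: 1 + 4 + 4 + 6 + 2 + 5 + 2 + 1 = 25
(Top row then right column would cost 39.)

25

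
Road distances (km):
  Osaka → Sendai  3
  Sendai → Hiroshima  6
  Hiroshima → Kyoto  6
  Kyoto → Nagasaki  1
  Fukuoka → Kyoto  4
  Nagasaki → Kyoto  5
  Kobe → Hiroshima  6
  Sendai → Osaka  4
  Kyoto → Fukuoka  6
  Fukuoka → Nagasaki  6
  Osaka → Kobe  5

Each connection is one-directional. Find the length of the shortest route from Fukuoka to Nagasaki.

Routes from Fukuoka to Nagasaki:
Fukuoka-Kyoto-Nagasaki: 4 + 1 = 5
Fukuoka-Nagasaki: 6
Shortest: 5 km.

5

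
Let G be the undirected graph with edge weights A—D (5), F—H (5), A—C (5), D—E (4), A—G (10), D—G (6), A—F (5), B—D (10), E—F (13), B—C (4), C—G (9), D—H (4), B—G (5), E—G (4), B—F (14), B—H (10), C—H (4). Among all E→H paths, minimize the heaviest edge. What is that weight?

Some routes from E to H:
E - D - H: max(4, 4) = 4
E - G - B - C - A - F - H: max(4, 5, 4, 5, 5, 5) = 5
E - G - B - C - H: max(4, 5, 4, 4) = 5
E - G - B - C - A - D - H: max(4, 5, 4, 5, 5, 4) = 5
The minimum achievable maximum is 4.

4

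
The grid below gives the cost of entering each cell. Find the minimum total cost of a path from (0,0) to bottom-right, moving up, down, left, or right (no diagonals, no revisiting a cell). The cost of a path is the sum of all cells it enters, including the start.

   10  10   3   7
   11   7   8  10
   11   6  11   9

49

Take [0,0] [0,1] [0,2] [0,3] [1,3] [2,3] for a total of 10 + 10 + 3 + 7 + 10 + 9 = 49.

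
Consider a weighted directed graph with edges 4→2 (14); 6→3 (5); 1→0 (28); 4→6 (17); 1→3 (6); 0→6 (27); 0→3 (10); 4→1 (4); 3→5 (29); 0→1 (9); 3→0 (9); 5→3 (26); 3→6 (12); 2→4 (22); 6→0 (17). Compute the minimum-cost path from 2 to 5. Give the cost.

Paths from 2 to 5:
2 - 4 - 6 - 0 - 3 - 5: 22 + 17 + 17 + 10 + 29 = 95
2 - 4 - 1 - 0 - 3 - 5: 22 + 4 + 28 + 10 + 29 = 93
2 - 4 - 6 - 3 - 5: 22 + 17 + 5 + 29 = 73
2 - 4 - 1 - 3 - 5: 22 + 4 + 6 + 29 = 61
2 - 4 - 6 - 0 - 1 - 3 - 5: 22 + 17 + 17 + 9 + 6 + 29 = 100
2 - 4 - 1 - 0 - 6 - 3 - 5: 22 + 4 + 28 + 27 + 5 + 29 = 115
The minimum is 61.

61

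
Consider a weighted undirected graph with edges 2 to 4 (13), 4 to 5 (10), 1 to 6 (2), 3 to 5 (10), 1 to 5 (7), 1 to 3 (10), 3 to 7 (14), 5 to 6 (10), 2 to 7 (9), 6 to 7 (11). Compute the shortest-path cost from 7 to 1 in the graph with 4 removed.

13

Comparing a few candidate routes:
7-6-5-1: 11 + 10 + 7 = 28
7-3-1: 14 + 10 = 24
7-3-5-1: 14 + 10 + 7 = 31
7-6-1: 11 + 2 = 13
The minimum is 13.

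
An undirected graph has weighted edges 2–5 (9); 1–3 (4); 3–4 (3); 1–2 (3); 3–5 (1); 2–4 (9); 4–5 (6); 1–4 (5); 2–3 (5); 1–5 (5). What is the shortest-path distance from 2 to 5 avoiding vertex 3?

8

A few of the 2→5 routes:
2-4-5: 9 + 6 = 15
2-1-5: 3 + 5 = 8
2-5: 9
2-1-4-5: 3 + 5 + 6 = 14
Best route has total 8.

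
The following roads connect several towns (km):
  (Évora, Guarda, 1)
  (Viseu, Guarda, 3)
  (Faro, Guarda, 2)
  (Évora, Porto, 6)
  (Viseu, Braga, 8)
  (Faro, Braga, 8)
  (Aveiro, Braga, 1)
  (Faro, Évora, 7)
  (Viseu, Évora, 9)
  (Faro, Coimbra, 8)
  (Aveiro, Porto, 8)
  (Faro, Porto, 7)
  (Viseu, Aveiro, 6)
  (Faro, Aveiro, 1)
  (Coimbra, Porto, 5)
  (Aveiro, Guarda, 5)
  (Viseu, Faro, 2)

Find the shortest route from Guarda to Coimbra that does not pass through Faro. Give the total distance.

12

Some routes from Guarda to Coimbra avoiding Faro:
Guarda→Viseu→Évora→Porto→Coimbra: 3 + 9 + 6 + 5 = 23
Guarda→Évora→Porto→Coimbra: 1 + 6 + 5 = 12
Guarda→Viseu→Aveiro→Porto→Coimbra: 3 + 6 + 8 + 5 = 22
Guarda→Aveiro→Porto→Coimbra: 5 + 8 + 5 = 18
The minimum is 12 km.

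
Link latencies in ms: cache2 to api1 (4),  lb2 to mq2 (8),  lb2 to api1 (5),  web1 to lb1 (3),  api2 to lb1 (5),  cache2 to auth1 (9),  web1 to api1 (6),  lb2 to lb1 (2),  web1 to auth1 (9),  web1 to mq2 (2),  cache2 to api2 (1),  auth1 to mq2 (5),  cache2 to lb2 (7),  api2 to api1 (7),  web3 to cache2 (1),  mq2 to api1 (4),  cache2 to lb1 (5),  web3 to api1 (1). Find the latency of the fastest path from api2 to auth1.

Checking several routes:
api2 -> lb1 -> web1 -> mq2 -> auth1: 5 + 3 + 2 + 5 = 15
api2 -> cache2 -> api1 -> mq2 -> auth1: 1 + 4 + 4 + 5 = 14
api2 -> cache2 -> web3 -> api1 -> mq2 -> auth1: 1 + 1 + 1 + 4 + 5 = 12
api2 -> cache2 -> auth1: 1 + 9 = 10
Shortest: 10 ms.

10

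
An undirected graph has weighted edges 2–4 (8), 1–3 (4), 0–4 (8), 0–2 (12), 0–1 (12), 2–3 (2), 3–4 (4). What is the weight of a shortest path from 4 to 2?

Comparing a few candidate routes:
4 - 3 - 2: 4 + 2 = 6
4 - 0 - 2: 8 + 12 = 20
4 - 2: 8
Shortest: 6.

6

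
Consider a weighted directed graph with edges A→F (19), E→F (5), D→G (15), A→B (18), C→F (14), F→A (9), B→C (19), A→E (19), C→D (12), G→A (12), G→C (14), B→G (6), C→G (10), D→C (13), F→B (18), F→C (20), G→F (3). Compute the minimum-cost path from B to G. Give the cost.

Routes from B to G:
B-C-D-G: 19 + 12 + 15 = 46
B-C-G: 19 + 10 = 29
B-G: 6
Shortest: 6.

6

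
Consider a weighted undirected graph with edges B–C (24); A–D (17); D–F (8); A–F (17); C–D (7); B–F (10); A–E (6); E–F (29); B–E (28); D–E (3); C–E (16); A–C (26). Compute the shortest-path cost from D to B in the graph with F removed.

31

A few of the D→B routes:
D-E-A-C-B: 3 + 6 + 26 + 24 = 59
D-A-E-B: 17 + 6 + 28 = 51
D-E-C-B: 3 + 16 + 24 = 43
D-C-E-B: 7 + 16 + 28 = 51
D-C-B: 7 + 24 = 31
D-E-B: 3 + 28 = 31
The minimum is 31.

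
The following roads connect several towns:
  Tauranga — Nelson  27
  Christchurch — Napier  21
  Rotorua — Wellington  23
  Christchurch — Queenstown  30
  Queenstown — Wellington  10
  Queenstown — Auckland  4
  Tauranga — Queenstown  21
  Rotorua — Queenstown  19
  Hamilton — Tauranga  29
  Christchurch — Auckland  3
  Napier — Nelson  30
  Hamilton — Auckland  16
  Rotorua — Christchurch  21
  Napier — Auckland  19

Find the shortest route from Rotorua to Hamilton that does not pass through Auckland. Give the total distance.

69

Checking several routes:
Rotorua - Wellington - Queenstown - Tauranga - Hamilton: 23 + 10 + 21 + 29 = 83
Rotorua - Christchurch - Queenstown - Tauranga - Hamilton: 21 + 30 + 21 + 29 = 101
Rotorua - Queenstown - Tauranga - Hamilton: 19 + 21 + 29 = 69
Best route has total 69.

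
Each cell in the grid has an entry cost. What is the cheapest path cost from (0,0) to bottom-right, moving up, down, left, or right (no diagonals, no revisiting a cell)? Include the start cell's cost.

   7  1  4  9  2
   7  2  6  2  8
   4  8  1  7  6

30

Best path: r0c0 -> r0c1 -> r1c1 -> r1c2 -> r2c2 -> r2c3 -> r2c4
Cost: 7 + 1 + 2 + 6 + 1 + 7 + 6 = 30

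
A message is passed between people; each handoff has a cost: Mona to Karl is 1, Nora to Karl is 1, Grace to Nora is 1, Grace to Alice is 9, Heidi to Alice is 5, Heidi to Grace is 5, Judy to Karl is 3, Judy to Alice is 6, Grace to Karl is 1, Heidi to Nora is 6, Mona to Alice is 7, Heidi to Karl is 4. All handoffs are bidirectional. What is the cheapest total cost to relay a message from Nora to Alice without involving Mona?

A few of the Nora→Alice routes:
Nora-Grace-Alice: 1 + 9 = 10
Nora-Grace-Karl-Heidi-Alice: 1 + 1 + 4 + 5 = 11
Nora-Karl-Judy-Alice: 1 + 3 + 6 = 10
Nora-Karl-Heidi-Alice: 1 + 4 + 5 = 10
Nora-Grace-Heidi-Alice: 1 + 5 + 5 = 11
The minimum is 10.

10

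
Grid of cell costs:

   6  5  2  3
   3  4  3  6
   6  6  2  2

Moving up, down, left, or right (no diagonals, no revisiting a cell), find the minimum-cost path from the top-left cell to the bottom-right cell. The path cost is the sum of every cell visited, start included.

Cheapest: (0,0) → (0,1) → (0,2) → (1,2) → (2,2) → (2,3)
  6 + 5 + 2 + 3 + 2 + 2 = 20

20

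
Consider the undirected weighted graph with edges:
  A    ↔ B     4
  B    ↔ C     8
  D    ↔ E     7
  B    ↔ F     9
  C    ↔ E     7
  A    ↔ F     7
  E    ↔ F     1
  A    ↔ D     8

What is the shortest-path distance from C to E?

Candidate routes:
C -> B -> A -> F -> E: 8 + 4 + 7 + 1 = 20
C -> B -> A -> D -> E: 8 + 4 + 8 + 7 = 27
C -> E: 7
C -> B -> F -> A -> D -> E: 8 + 9 + 7 + 8 + 7 = 39
C -> B -> F -> E: 8 + 9 + 1 = 18
Best route has total 7.

7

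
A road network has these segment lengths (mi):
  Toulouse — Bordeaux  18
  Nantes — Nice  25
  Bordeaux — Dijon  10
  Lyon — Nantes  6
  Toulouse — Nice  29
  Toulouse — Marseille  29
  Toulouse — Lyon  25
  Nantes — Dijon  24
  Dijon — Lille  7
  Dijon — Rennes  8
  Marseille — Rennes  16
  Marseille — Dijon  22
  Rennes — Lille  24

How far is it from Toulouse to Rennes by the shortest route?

36

Comparing a few candidate routes:
Toulouse-Bordeaux-Dijon-Rennes: 18 + 10 + 8 = 36
Toulouse-Marseille-Dijon-Rennes: 29 + 22 + 8 = 59
Toulouse-Marseille-Rennes: 29 + 16 = 45
The minimum is 36 mi.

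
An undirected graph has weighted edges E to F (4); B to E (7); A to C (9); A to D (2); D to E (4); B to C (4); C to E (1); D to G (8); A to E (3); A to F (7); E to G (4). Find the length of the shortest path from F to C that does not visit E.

16

Candidate routes:
F→A→C: 7 + 9 = 16
The minimum is 16.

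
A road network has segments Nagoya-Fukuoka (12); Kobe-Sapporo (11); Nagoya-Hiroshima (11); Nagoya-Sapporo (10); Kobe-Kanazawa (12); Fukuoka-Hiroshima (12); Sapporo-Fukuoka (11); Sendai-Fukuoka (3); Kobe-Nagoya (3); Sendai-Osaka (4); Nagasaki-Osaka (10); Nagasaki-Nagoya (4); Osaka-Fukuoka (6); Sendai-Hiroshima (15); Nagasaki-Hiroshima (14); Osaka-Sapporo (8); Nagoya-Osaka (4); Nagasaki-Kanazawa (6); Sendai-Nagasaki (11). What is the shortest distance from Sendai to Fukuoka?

3

Some routes from Sendai to Fukuoka:
Sendai -> Osaka -> Nagoya -> Fukuoka: 4 + 4 + 12 = 20
Sendai -> Osaka -> Fukuoka: 4 + 6 = 10
Sendai -> Fukuoka: 3
Sendai -> Osaka -> Sapporo -> Fukuoka: 4 + 8 + 11 = 23
Best route has total 3 mi.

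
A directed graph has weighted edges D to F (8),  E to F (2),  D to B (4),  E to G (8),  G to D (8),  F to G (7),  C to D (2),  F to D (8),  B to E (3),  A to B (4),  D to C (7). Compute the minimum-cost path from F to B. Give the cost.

12

Candidate routes:
F→D→B: 8 + 4 = 12
F→G→D→B: 7 + 8 + 4 = 19
Best route has total 12.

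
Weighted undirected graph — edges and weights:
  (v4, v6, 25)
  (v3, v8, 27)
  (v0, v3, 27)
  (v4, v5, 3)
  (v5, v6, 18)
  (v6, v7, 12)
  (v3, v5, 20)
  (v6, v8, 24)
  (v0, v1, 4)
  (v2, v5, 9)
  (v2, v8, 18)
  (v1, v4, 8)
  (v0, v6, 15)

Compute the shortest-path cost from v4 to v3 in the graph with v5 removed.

39

Routes from v4 to v3 avoiding v5:
v4 → v6 → v8 → v3: 25 + 24 + 27 = 76
v4 → v6 → v0 → v3: 25 + 15 + 27 = 67
v4 → v1 → v0 → v3: 8 + 4 + 27 = 39
v4 → v1 → v0 → v6 → v8 → v3: 8 + 4 + 15 + 24 + 27 = 78
The minimum is 39.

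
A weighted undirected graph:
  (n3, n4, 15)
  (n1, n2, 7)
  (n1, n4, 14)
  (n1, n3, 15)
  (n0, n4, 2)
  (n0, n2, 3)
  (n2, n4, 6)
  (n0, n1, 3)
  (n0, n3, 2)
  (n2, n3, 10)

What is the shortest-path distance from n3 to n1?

5

Some routes from n3 to n1:
n3 - n1: 15
n3 - n2 - n0 - n1: 10 + 3 + 3 = 16
n3 - n0 - n2 - n1: 2 + 3 + 7 = 12
n3 - n0 - n4 - n2 - n1: 2 + 2 + 6 + 7 = 17
n3 - n0 - n1: 2 + 3 = 5
The minimum is 5.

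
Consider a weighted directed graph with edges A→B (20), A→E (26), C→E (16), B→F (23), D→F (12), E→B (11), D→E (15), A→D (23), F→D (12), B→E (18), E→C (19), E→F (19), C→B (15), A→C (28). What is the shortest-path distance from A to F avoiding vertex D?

Checking several routes:
A - E - B - F: 26 + 11 + 23 = 60
A - B - E - F: 20 + 18 + 19 = 57
A - B - F: 20 + 23 = 43
A - E - F: 26 + 19 = 45
The minimum is 43.

43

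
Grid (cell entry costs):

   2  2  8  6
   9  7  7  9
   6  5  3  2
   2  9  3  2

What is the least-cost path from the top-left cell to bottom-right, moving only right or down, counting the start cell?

23

One optimal route is r0c0 -> r0c1 -> r1c1 -> r2c1 -> r2c2 -> r2c3 -> r3c3.
Its cost is 2 + 2 + 7 + 5 + 3 + 2 + 2 = 23.
For comparison, the top-then-right route costs 31.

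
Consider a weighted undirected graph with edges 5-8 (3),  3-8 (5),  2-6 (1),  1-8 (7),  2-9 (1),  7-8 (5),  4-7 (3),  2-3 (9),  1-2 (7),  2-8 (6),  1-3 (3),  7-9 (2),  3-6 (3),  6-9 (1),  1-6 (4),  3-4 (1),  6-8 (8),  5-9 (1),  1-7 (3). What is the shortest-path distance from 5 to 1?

6

Some routes from 5 to 1:
5-9-2-1: 1 + 1 + 7 = 9
5-9-6-1: 1 + 1 + 4 = 6
5-9-6-3-1: 1 + 1 + 3 + 3 = 8
5-9-7-1: 1 + 2 + 3 = 6
5-9-2-6-1: 1 + 1 + 1 + 4 = 7
5-9-2-6-3-1: 1 + 1 + 1 + 3 + 3 = 9
The minimum is 6.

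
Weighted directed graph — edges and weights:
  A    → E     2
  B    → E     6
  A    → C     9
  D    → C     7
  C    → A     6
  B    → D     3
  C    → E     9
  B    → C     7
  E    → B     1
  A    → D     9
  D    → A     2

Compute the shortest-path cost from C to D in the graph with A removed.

Routes from C to D avoiding A:
C-E-B-D: 9 + 1 + 3 = 13
Shortest: 13.

13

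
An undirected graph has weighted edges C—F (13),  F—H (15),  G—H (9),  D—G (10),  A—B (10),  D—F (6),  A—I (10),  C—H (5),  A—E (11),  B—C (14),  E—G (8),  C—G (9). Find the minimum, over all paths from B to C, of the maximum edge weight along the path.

Comparing a few candidate routes:
B → A → E → G → C: max(10, 11, 8, 9) = 11
B → C: max(14) = 14
B → A → E → G → D → F → C: max(10, 11, 8, 10, 6, 13) = 13
B → A → E → G → H → C: max(10, 11, 8, 9, 5) = 11
Smallest bottleneck: 11.

11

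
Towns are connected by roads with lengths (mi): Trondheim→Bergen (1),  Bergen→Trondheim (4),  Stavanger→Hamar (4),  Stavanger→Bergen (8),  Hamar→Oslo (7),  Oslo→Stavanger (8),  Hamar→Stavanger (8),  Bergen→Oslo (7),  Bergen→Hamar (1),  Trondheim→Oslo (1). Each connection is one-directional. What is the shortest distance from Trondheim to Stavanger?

9

Paths from Trondheim to Stavanger:
Trondheim → Bergen → Hamar → Stavanger: 1 + 1 + 8 = 10
Trondheim → Bergen → Hamar → Oslo → Stavanger: 1 + 1 + 7 + 8 = 17
Trondheim → Oslo → Stavanger: 1 + 8 = 9
Trondheim → Bergen → Oslo → Stavanger: 1 + 7 + 8 = 16
Shortest: 9 mi.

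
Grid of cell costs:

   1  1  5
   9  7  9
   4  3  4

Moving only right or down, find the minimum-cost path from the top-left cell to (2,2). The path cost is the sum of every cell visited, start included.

16

One optimal route is (0,0) → (0,1) → (1,1) → (2,1) → (2,2).
Its cost is 1 + 1 + 7 + 3 + 4 = 16.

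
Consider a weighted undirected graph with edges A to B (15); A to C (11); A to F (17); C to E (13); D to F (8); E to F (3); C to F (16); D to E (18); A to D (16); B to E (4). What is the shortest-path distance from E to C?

13

A few of the E→C routes:
E → F → D → A → C: 3 + 8 + 16 + 11 = 38
E → B → A → C: 4 + 15 + 11 = 30
E → D → F → C: 18 + 8 + 16 = 42
E → F → A → C: 3 + 17 + 11 = 31
E → C: 13
E → F → C: 3 + 16 = 19
The minimum is 13.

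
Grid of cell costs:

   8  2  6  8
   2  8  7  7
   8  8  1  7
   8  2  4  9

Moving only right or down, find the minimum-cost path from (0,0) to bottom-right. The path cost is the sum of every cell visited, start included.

37

Path r0c0→r0c1→r0c2→r1c2→r2c2→r3c2→r3c3: 8 + 2 + 6 + 7 + 1 + 4 + 9 = 37.
(Top row then right column would cost 47.)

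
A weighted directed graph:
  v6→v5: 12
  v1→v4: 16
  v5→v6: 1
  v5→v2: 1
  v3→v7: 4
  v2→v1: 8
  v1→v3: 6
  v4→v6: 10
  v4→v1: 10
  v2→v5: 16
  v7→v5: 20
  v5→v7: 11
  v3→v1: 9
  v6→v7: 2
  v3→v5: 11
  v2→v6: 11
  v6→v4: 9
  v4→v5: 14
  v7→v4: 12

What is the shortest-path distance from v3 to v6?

12

Comparing a few candidate routes:
v3→v7→v4→v5→v6: 4 + 12 + 14 + 1 = 31
v3→v5→v2→v6: 11 + 1 + 11 = 23
v3→v7→v5→v6: 4 + 20 + 1 = 25
v3→v5→v6: 11 + 1 = 12
v3→v7→v4→v6: 4 + 12 + 10 = 26
Best route has total 12.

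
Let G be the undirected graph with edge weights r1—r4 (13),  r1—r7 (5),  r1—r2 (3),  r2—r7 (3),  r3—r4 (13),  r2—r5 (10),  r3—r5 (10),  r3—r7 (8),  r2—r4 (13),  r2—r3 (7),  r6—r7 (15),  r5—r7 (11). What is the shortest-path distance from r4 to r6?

A few of the r4→r6 routes:
r4 → r1 → r7 → r6: 13 + 5 + 15 = 33
r4 → r2 → r7 → r6: 13 + 3 + 15 = 31
r4 → r1 → r2 → r7 → r6: 13 + 3 + 3 + 15 = 34
Best route has total 31.

31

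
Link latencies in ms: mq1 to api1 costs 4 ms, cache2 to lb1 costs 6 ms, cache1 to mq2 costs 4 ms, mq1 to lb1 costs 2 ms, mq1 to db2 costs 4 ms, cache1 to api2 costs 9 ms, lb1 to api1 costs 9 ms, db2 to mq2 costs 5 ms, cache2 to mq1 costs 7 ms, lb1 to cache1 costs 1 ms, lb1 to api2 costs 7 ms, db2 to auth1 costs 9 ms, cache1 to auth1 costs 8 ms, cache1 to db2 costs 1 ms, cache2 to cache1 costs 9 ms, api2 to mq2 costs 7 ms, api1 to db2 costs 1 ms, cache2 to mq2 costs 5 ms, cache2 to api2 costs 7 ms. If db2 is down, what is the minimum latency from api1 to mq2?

11

A few of the api1→mq2 routes:
api1-mq1-lb1-cache1-mq2: 4 + 2 + 1 + 4 = 11
api1-mq1-cache2-mq2: 4 + 7 + 5 = 16
api1-lb1-cache1-mq2: 9 + 1 + 4 = 14
api1-mq1-lb1-cache2-mq2: 4 + 2 + 6 + 5 = 17
The minimum is 11 ms.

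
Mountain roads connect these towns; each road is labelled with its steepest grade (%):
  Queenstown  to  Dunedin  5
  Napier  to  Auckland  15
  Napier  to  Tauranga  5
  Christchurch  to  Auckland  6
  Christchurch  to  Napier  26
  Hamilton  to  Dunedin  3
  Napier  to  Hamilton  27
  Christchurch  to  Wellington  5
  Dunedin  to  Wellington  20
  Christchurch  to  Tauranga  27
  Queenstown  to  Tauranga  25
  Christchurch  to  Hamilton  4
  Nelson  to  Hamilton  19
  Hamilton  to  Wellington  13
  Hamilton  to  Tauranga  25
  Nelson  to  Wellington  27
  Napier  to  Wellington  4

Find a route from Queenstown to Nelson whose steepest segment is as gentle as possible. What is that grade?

19

Some routes from Queenstown to Nelson:
Queenstown - Dunedin - Wellington - Hamilton - Nelson: max(5, 20, 13, 19) = 20
Queenstown - Dunedin - Wellington - Christchurch - Hamilton - Nelson: max(5, 20, 5, 4, 19) = 20
Queenstown - Dunedin - Hamilton - Nelson: max(5, 3, 19) = 19
Smallest bottleneck: 19%.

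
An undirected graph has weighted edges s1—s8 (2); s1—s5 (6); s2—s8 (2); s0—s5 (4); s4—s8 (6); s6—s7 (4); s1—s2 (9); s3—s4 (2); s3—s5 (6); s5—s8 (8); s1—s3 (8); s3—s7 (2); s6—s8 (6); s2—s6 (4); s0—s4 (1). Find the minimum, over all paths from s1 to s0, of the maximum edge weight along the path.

4

Checking several routes:
s1-s5-s3-s7-s6-s2-s8-s4-s0: max(6, 6, 2, 4, 4, 2, 6, 1) = 6
s1-s8-s2-s6-s7-s3-s4-s0: max(2, 2, 4, 4, 2, 2, 1) = 4
s1-s5-s3-s7-s6-s8-s4-s0: max(6, 6, 2, 4, 6, 6, 1) = 6
Best route has worst link 4.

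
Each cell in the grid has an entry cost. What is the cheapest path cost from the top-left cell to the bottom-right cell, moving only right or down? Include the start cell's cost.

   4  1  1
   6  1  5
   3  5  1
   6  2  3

Path [0,0] → [0,1] → [0,2] → [1,2] → [2,2] → [3,2]: 4 + 1 + 1 + 5 + 1 + 3 = 15.

15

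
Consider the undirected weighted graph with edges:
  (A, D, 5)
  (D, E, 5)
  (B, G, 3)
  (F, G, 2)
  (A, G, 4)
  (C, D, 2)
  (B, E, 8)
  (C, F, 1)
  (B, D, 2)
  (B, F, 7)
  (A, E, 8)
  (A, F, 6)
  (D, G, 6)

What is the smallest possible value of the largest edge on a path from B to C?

2

Some routes from B to C:
B -> G -> F -> C: max(3, 2, 1) = 3
B -> G -> A -> D -> C: max(3, 4, 5, 2) = 5
B -> D -> C: max(2, 2) = 2
The minimum achievable maximum is 2.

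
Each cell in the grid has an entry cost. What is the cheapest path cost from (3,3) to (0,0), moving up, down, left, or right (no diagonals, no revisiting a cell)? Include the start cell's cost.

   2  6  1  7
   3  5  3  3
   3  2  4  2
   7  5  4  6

Cheapest: [3,3] → [2,3] → [2,2] → [2,1] → [2,0] → [1,0] → [0,0]
  6 + 2 + 4 + 2 + 3 + 3 + 2 = 22

22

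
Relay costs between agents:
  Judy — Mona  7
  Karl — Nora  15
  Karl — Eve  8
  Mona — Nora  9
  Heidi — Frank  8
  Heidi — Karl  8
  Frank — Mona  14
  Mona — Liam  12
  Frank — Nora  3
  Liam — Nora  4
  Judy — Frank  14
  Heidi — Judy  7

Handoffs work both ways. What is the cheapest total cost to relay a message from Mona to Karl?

A few of the Mona→Karl routes:
Mona→Frank→Heidi→Karl: 14 + 8 + 8 = 30
Mona→Judy→Heidi→Karl: 7 + 7 + 8 = 22
Mona→Nora→Karl: 9 + 15 = 24
Mona→Nora→Frank→Heidi→Karl: 9 + 3 + 8 + 8 = 28
The minimum is 22.

22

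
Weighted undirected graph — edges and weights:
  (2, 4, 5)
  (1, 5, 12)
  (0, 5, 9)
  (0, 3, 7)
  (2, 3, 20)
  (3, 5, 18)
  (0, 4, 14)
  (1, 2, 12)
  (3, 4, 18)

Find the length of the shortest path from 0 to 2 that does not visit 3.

19

Routes from 0 to 2 avoiding 3:
0-4-2: 14 + 5 = 19
0-5-1-2: 9 + 12 + 12 = 33
Shortest: 19.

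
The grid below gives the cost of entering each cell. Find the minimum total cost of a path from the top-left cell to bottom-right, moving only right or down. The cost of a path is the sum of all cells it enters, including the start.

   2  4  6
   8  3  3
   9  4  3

One optimal route is (0,0) → (0,1) → (1,1) → (1,2) → (2,2).
Its cost is 2 + 4 + 3 + 3 + 3 = 15.

15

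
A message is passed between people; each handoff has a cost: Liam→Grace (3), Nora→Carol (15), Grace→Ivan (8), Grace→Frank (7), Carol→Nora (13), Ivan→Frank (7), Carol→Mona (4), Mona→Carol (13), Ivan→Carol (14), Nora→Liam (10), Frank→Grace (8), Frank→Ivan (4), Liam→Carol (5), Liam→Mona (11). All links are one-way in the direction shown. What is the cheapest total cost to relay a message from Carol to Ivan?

34

Candidate routes:
Carol → Nora → Liam → Grace → Ivan: 13 + 10 + 3 + 8 = 34
Carol → Nora → Liam → Grace → Frank → Ivan: 13 + 10 + 3 + 7 + 4 = 37
Shortest: 34.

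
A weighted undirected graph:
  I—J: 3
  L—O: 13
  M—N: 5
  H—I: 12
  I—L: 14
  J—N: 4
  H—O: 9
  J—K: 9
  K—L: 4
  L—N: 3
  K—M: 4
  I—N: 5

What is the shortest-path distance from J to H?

Some routes from J to H:
J→N→L→O→H: 4 + 3 + 13 + 9 = 29
J→N→I→H: 4 + 5 + 12 = 21
J→I→H: 3 + 12 = 15
Best route has total 15.

15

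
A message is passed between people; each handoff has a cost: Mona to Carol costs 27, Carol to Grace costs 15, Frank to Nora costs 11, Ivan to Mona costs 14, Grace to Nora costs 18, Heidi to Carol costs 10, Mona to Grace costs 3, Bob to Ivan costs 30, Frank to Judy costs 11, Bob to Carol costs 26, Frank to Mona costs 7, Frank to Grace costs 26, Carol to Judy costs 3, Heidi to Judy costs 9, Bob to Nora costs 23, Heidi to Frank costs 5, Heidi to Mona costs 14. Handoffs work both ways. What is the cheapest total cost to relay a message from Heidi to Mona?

12

Checking several routes:
Heidi - Judy - Frank - Mona: 9 + 11 + 7 = 27
Heidi - Judy - Carol - Grace - Mona: 9 + 3 + 15 + 3 = 30
Heidi - Carol - Judy - Frank - Mona: 10 + 3 + 11 + 7 = 31
Heidi - Mona: 14
Heidi - Frank - Mona: 5 + 7 = 12
Heidi - Carol - Grace - Mona: 10 + 15 + 3 = 28
The minimum is 12.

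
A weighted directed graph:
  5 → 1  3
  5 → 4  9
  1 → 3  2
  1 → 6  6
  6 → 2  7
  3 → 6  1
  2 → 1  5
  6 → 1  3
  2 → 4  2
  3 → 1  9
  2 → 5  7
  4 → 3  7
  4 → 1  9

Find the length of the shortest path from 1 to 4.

12

Comparing a few candidate routes:
1 → 3 → 6 → 2 → 4: 2 + 1 + 7 + 2 = 12
1 → 3 → 6 → 2 → 5 → 4: 2 + 1 + 7 + 7 + 9 = 26
1 → 6 → 2 → 4: 6 + 7 + 2 = 15
Shortest: 12.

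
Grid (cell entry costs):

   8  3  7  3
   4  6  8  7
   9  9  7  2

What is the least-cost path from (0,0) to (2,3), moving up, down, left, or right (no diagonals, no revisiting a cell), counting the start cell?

30

Cheapest: (0,0) -> (0,1) -> (0,2) -> (0,3) -> (1,3) -> (2,3)
  8 + 3 + 7 + 3 + 7 + 2 = 30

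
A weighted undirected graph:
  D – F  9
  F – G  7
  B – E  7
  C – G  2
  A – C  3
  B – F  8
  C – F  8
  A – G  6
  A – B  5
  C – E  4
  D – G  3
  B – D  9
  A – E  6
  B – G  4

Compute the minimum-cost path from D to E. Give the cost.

A few of the D→E routes:
D→G→A→E: 3 + 6 + 6 = 15
D→G→B→E: 3 + 4 + 7 = 14
D→G→C→A→E: 3 + 2 + 3 + 6 = 14
D→G→C→E: 3 + 2 + 4 = 9
Shortest: 9.

9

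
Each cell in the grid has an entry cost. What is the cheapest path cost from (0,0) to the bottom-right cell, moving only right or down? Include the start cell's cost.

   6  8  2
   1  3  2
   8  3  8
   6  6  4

Cheapest: r0c0 r1c0 r1c1 r2c1 r3c1 r3c2
  6 + 1 + 3 + 3 + 6 + 4 = 23

23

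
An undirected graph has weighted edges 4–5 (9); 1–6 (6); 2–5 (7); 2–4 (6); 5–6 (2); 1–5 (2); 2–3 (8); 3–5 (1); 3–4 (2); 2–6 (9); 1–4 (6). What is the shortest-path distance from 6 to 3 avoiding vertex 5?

Checking several routes:
6 → 1 → 4 → 3: 6 + 6 + 2 = 14
6 → 2 → 4 → 3: 9 + 6 + 2 = 17
6 → 2 → 3: 9 + 8 = 17
Shortest: 14.

14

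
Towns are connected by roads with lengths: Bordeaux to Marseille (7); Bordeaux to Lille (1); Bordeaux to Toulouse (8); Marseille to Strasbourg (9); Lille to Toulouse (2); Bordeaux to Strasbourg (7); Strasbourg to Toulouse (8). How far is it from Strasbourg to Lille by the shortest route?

Some routes from Strasbourg to Lille:
Strasbourg → Bordeaux → Lille: 7 + 1 = 8
Strasbourg → Toulouse → Lille: 8 + 2 = 10
Strasbourg → Bordeaux → Toulouse → Lille: 7 + 8 + 2 = 17
Strasbourg → Toulouse → Bordeaux → Lille: 8 + 8 + 1 = 17
Strasbourg → Marseille → Bordeaux → Lille: 9 + 7 + 1 = 17
The minimum is 8.

8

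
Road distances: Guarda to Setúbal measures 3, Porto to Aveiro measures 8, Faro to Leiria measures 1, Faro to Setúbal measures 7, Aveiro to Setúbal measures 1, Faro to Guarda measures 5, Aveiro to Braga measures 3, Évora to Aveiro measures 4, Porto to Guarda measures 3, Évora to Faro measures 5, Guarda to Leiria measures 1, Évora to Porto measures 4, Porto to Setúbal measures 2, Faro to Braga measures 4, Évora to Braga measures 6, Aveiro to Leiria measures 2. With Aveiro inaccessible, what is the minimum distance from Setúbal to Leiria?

4

A few of the Setúbal→Leiria routes:
Setúbal - Porto - Guarda - Faro - Leiria: 2 + 3 + 5 + 1 = 11
Setúbal - Guarda - Faro - Leiria: 3 + 5 + 1 = 9
Setúbal - Porto - Évora - Faro - Leiria: 2 + 4 + 5 + 1 = 12
Setúbal - Porto - Guarda - Leiria: 2 + 3 + 1 = 6
Setúbal - Guarda - Leiria: 3 + 1 = 4
Setúbal - Faro - Leiria: 7 + 1 = 8
Shortest: 4.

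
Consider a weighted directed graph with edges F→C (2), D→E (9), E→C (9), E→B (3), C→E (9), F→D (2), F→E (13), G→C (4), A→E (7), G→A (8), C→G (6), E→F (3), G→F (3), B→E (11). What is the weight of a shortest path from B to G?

Paths from B to G:
B-E-F-C-G: 11 + 3 + 2 + 6 = 22
B-E-C-G: 11 + 9 + 6 = 26
Shortest: 22.

22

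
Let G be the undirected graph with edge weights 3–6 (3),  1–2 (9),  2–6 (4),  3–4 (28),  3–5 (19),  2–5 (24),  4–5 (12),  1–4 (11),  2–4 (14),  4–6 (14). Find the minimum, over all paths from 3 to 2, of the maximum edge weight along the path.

4

Some routes from 3 to 2:
3 - 6 - 4 - 2: max(3, 14, 14) = 14
3 - 6 - 2: max(3, 4) = 4
3 - 6 - 4 - 1 - 2: max(3, 14, 11, 9) = 14
Smallest bottleneck: 4.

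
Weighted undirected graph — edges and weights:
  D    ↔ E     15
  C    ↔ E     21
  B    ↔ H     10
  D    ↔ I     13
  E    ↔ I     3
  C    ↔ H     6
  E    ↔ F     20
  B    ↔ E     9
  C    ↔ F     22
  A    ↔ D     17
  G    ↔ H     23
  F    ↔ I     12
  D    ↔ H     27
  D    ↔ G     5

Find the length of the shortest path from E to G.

Checking several routes:
E-I-D-G: 3 + 13 + 5 = 21
E-F-I-D-G: 20 + 12 + 13 + 5 = 50
E-D-G: 15 + 5 = 20
E-B-H-G: 9 + 10 + 23 = 42
E-C-H-G: 21 + 6 + 23 = 50
Best route has total 20.

20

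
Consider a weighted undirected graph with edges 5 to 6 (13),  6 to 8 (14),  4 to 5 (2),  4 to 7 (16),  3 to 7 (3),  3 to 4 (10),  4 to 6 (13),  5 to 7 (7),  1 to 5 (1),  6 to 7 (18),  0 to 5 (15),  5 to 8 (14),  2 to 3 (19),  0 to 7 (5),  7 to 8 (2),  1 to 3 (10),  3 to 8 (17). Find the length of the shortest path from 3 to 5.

Comparing a few candidate routes:
3→1→5: 10 + 1 = 11
3→4→5: 10 + 2 = 12
3→7→8→5: 3 + 2 + 14 = 19
3→7→5: 3 + 7 = 10
3→7→4→5: 3 + 16 + 2 = 21
The minimum is 10.

10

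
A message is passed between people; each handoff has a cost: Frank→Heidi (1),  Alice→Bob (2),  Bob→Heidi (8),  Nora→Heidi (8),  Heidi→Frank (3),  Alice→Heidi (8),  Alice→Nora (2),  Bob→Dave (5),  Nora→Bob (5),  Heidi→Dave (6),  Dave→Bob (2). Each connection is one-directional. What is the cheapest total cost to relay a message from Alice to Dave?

7

Some routes from Alice to Dave:
Alice - Heidi - Dave: 8 + 6 = 14
Alice - Nora - Bob - Dave: 2 + 5 + 5 = 12
Alice - Bob - Dave: 2 + 5 = 7
The minimum is 7.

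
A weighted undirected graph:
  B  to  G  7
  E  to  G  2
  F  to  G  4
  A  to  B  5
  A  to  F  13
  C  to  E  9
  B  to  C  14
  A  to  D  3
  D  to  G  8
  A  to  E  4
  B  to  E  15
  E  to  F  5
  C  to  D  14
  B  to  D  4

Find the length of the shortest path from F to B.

11

Checking several routes:
F→E→G→B: 5 + 2 + 7 = 14
F→G→B: 4 + 7 = 11
F→E→A→B: 5 + 4 + 5 = 14
F→G→E→A→B: 4 + 2 + 4 + 5 = 15
The minimum is 11.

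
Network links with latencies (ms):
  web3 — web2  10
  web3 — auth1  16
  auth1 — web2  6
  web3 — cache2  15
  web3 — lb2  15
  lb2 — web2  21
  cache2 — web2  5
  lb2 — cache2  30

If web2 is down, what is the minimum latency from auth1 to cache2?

31

Routes from auth1 to cache2 avoiding web2:
auth1 - web3 - lb2 - cache2: 16 + 15 + 30 = 61
auth1 - web3 - cache2: 16 + 15 = 31
The minimum is 31 ms.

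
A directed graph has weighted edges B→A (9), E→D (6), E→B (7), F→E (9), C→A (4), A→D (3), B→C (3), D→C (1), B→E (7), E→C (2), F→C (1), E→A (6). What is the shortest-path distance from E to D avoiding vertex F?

Routes from E to D avoiding F:
E -> C -> A -> D: 2 + 4 + 3 = 9
E -> B -> C -> A -> D: 7 + 3 + 4 + 3 = 17
E -> B -> A -> D: 7 + 9 + 3 = 19
E -> A -> D: 6 + 3 = 9
E -> D: 6
The minimum is 6.

6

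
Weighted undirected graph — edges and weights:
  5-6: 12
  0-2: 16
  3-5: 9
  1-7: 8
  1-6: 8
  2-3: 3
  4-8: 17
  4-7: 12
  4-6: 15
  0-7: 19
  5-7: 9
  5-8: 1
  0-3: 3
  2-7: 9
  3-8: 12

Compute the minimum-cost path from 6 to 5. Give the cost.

Checking several routes:
6 -> 1 -> 7 -> 5: 8 + 8 + 9 = 25
6 -> 4 -> 7 -> 5: 15 + 12 + 9 = 36
6 -> 4 -> 8 -> 5: 15 + 17 + 1 = 33
6 -> 5: 12
Shortest: 12.

12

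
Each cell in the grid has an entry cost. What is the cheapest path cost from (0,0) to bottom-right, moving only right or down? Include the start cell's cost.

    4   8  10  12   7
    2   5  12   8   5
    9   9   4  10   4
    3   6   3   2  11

One optimal route is [0,0] → [1,0] → [1,1] → [2,1] → [2,2] → [3,2] → [3,3] → [3,4].
Its cost is 4 + 2 + 5 + 9 + 4 + 3 + 2 + 11 = 40.

40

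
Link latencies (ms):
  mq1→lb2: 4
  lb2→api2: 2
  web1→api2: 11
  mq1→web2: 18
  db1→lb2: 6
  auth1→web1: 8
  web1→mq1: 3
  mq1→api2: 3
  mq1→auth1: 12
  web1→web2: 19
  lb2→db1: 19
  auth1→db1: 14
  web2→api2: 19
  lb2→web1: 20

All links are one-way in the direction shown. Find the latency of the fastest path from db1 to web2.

Paths from db1 to web2:
db1 - lb2 - web1 - mq1 - web2: 6 + 20 + 3 + 18 = 47
db1 - lb2 - web1 - web2: 6 + 20 + 19 = 45
Shortest: 45 ms.

45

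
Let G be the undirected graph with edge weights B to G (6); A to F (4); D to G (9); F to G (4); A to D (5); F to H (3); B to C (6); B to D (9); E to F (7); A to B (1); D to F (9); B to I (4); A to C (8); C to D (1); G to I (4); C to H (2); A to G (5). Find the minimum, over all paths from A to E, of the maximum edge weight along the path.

7

Comparing a few candidate routes:
A → F → E: max(4, 7) = 7
A → G → I → B → C → H → F → E: max(5, 4, 4, 6, 2, 3, 7) = 7
A → G → F → E: max(5, 4, 7) = 7
Smallest bottleneck: 7.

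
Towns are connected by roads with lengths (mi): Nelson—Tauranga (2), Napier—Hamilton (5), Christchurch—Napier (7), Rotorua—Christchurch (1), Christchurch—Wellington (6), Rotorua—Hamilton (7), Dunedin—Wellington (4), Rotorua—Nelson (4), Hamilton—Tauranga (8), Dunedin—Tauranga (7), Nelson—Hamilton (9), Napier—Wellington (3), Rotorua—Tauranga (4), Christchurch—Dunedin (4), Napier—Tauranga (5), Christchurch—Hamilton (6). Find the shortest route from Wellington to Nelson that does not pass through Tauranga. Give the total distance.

A few of the Wellington→Nelson routes:
Wellington -> Napier -> Christchurch -> Rotorua -> Nelson: 3 + 7 + 1 + 4 = 15
Wellington -> Napier -> Hamilton -> Nelson: 3 + 5 + 9 = 17
Wellington -> Christchurch -> Rotorua -> Nelson: 6 + 1 + 4 = 11
Wellington -> Napier -> Hamilton -> Rotorua -> Nelson: 3 + 5 + 7 + 4 = 19
Wellington -> Dunedin -> Christchurch -> Rotorua -> Nelson: 4 + 4 + 1 + 4 = 13
Wellington -> Napier -> Hamilton -> Christchurch -> Rotorua -> Nelson: 3 + 5 + 6 + 1 + 4 = 19
Best route has total 11 mi.

11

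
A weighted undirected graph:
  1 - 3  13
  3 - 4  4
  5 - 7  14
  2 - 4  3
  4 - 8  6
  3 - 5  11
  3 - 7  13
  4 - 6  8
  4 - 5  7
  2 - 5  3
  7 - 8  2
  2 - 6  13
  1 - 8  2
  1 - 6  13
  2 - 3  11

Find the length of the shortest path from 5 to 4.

6

A few of the 5→4 routes:
5 → 4: 7
5 → 2 → 3 → 4: 3 + 11 + 4 = 18
5 → 3 → 4: 11 + 4 = 15
5 → 2 → 4: 3 + 3 = 6
5 → 7 → 8 → 4: 14 + 2 + 6 = 22
The minimum is 6.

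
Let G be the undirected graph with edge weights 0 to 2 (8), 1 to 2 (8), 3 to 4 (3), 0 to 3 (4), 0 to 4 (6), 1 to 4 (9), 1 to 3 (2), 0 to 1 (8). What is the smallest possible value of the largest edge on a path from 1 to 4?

A few of the 1→4 routes:
1 → 2 → 0 → 3 → 4: max(8, 8, 4, 3) = 8
1 → 2 → 0 → 4: max(8, 8, 6) = 8
1 → 0 → 3 → 4: max(8, 4, 3) = 8
1 → 3 → 0 → 4: max(2, 4, 6) = 6
1 → 3 → 4: max(2, 3) = 3
1 → 0 → 4: max(8, 6) = 8
Best route has worst link 3.

3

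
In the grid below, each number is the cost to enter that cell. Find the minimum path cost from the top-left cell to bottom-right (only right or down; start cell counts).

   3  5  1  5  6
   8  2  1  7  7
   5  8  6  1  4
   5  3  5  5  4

One optimal route is [0,0] [0,1] [0,2] [1,2] [2,2] [2,3] [2,4] [3,4].
Its cost is 3 + 5 + 1 + 1 + 6 + 1 + 4 + 4 = 25.

25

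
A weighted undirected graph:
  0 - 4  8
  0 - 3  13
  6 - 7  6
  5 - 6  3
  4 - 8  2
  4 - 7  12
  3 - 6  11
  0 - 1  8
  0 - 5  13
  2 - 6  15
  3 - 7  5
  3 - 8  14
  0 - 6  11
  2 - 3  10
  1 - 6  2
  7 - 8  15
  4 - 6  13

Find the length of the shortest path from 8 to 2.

24

Some routes from 8 to 2:
8 - 4 - 0 - 1 - 6 - 2: 2 + 8 + 8 + 2 + 15 = 35
8 - 4 - 0 - 3 - 2: 2 + 8 + 13 + 10 = 33
8 - 7 - 3 - 2: 15 + 5 + 10 = 30
8 - 3 - 2: 14 + 10 = 24
8 - 4 - 6 - 2: 2 + 13 + 15 = 30
8 - 4 - 7 - 3 - 2: 2 + 12 + 5 + 10 = 29
The minimum is 24.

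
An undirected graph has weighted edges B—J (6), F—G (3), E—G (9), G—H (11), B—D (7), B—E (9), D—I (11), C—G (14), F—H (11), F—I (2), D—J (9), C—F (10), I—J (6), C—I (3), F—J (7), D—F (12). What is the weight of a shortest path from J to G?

10

Some routes from J to G:
J -> I -> C -> G: 6 + 3 + 14 = 23
J -> I -> C -> F -> G: 6 + 3 + 10 + 3 = 22
J -> I -> F -> G: 6 + 2 + 3 = 11
J -> D -> F -> G: 9 + 12 + 3 = 24
J -> F -> G: 7 + 3 = 10
J -> B -> E -> G: 6 + 9 + 9 = 24
Shortest: 10.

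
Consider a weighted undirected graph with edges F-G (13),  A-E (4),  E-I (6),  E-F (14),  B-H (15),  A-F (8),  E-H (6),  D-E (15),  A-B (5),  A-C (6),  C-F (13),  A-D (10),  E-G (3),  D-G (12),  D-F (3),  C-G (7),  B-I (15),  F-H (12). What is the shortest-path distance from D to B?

15

A few of the D→B routes:
D -> A -> B: 10 + 5 = 15
D -> G -> E -> A -> B: 12 + 3 + 4 + 5 = 24
D -> F -> E -> A -> B: 3 + 14 + 4 + 5 = 26
D -> F -> A -> B: 3 + 8 + 5 = 16
D -> E -> A -> B: 15 + 4 + 5 = 24
Best route has total 15.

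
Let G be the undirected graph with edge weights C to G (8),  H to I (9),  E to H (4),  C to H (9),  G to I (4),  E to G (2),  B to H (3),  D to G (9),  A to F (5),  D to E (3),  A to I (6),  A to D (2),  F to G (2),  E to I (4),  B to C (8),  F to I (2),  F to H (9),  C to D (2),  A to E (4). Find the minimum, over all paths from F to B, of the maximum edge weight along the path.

4

A few of the F→B routes:
F-I-G-E-H-B: max(2, 4, 2, 4, 3) = 4
F-I-E-H-B: max(2, 4, 4, 3) = 4
F-G-I-E-H-B: max(2, 4, 4, 4, 3) = 4
F-G-E-H-B: max(2, 2, 4, 3) = 4
Smallest bottleneck: 4.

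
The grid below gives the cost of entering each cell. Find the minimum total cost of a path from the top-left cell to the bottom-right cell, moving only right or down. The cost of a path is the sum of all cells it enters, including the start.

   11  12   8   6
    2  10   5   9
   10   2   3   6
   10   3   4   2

34

One optimal route is [0,0] [1,0] [1,1] [2,1] [2,2] [3,2] [3,3].
Its cost is 11 + 2 + 10 + 2 + 3 + 4 + 2 = 34.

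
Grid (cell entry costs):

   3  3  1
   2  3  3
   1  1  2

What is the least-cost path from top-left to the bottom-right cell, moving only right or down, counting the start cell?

9

Cheapest: (0,0) (1,0) (2,0) (2,1) (2,2)
  3 + 2 + 1 + 1 + 2 = 9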